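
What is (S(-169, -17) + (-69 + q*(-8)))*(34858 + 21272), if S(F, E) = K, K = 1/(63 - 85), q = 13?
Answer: -106843455/11 ≈ -9.7130e+6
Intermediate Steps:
K = -1/22 (K = 1/(-22) = -1/22 ≈ -0.045455)
S(F, E) = -1/22
(S(-169, -17) + (-69 + q*(-8)))*(34858 + 21272) = (-1/22 + (-69 + 13*(-8)))*(34858 + 21272) = (-1/22 + (-69 - 104))*56130 = (-1/22 - 173)*56130 = -3807/22*56130 = -106843455/11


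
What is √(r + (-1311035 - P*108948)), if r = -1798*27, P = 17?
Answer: I*√3211697 ≈ 1792.1*I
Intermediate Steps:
r = -48546
√(r + (-1311035 - P*108948)) = √(-48546 + (-1311035 - 17*108948)) = √(-48546 + (-1311035 - 1*1852116)) = √(-48546 + (-1311035 - 1852116)) = √(-48546 - 3163151) = √(-3211697) = I*√3211697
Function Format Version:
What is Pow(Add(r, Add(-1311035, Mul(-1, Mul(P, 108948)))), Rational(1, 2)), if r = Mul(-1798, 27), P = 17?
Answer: Mul(I, Pow(3211697, Rational(1, 2))) ≈ Mul(1792.1, I)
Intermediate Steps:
r = -48546
Pow(Add(r, Add(-1311035, Mul(-1, Mul(P, 108948)))), Rational(1, 2)) = Pow(Add(-48546, Add(-1311035, Mul(-1, Mul(17, 108948)))), Rational(1, 2)) = Pow(Add(-48546, Add(-1311035, Mul(-1, 1852116))), Rational(1, 2)) = Pow(Add(-48546, Add(-1311035, -1852116)), Rational(1, 2)) = Pow(Add(-48546, -3163151), Rational(1, 2)) = Pow(-3211697, Rational(1, 2)) = Mul(I, Pow(3211697, Rational(1, 2)))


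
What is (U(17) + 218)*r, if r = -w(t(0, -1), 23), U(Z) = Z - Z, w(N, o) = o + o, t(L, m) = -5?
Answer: -10028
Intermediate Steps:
w(N, o) = 2*o
U(Z) = 0
r = -46 (r = -2*23 = -1*46 = -46)
(U(17) + 218)*r = (0 + 218)*(-46) = 218*(-46) = -10028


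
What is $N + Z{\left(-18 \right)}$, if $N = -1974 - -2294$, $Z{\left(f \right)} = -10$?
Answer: $310$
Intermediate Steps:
$N = 320$ ($N = -1974 + 2294 = 320$)
$N + Z{\left(-18 \right)} = 320 - 10 = 310$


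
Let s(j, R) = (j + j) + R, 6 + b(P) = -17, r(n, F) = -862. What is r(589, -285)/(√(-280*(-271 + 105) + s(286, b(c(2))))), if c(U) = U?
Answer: -862*√47029/47029 ≈ -3.9749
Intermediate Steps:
b(P) = -23 (b(P) = -6 - 17 = -23)
s(j, R) = R + 2*j (s(j, R) = 2*j + R = R + 2*j)
r(589, -285)/(√(-280*(-271 + 105) + s(286, b(c(2))))) = -862/√(-280*(-271 + 105) + (-23 + 2*286)) = -862/√(-280*(-166) + (-23 + 572)) = -862/√(46480 + 549) = -862*√47029/47029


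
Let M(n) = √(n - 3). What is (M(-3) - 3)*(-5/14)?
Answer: 15/14 - 5*I*√6/14 ≈ 1.0714 - 0.87482*I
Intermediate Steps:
M(n) = √(-3 + n)
(M(-3) - 3)*(-5/14) = (√(-3 - 3) - 3)*(-5/14) = (√(-6) - 3)*(-5*1/14) = (I*√6 - 3)*(-5/14) = (-3 + I*√6)*(-5/14) = 15/14 - 5*I*√6/14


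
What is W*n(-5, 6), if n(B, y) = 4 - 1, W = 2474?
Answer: 7422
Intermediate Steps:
n(B, y) = 3
W*n(-5, 6) = 2474*3 = 7422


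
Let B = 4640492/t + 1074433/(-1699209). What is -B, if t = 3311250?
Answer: -721241583263/937750966875 ≈ -0.76912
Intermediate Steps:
B = 721241583263/937750966875 (B = 4640492/3311250 + 1074433/(-1699209) = 4640492*(1/3311250) + 1074433*(-1/1699209) = 2320246/1655625 - 1074433/1699209 = 721241583263/937750966875 ≈ 0.76912)
-B = -1*721241583263/937750966875 = -721241583263/937750966875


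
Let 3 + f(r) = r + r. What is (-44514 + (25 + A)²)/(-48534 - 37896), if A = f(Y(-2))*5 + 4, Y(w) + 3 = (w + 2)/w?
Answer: 22129/43215 ≈ 0.51207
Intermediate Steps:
Y(w) = -3 + (2 + w)/w (Y(w) = -3 + (w + 2)/w = -3 + (2 + w)/w)
f(r) = -3 + 2*r (f(r) = -3 + (r + r) = -3 + 2*r)
A = -41 (A = (-3 + 2*(-2 + 2/(-2)))*5 + 4 = (-3 + 2*(-2 + 2*(-½)))*5 + 4 = (-3 + 2*(-2 - 1))*5 + 4 = (-3 + 2*(-3))*5 + 4 = (-3 - 6)*5 + 4 = -9*5 + 4 = -45 + 4 = -41)
(-44514 + (25 + A)²)/(-48534 - 37896) = (-44514 + (25 - 41)²)/(-48534 - 37896) = (-44514 + (-16)²)/(-86430) = (-44514 + 256)*(-1/86430) = -44258*(-1/86430) = 22129/43215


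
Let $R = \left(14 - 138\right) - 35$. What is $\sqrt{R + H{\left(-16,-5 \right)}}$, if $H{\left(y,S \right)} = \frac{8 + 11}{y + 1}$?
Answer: $\frac{2 i \sqrt{9015}}{15} \approx 12.66 i$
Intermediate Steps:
$R = -159$ ($R = -124 - 35 = -159$)
$H{\left(y,S \right)} = \frac{19}{1 + y}$
$\sqrt{R + H{\left(-16,-5 \right)}} = \sqrt{-159 + \frac{19}{1 - 16}} = \sqrt{-159 + \frac{19}{-15}} = \sqrt{-159 + 19 \left(- \frac{1}{15}\right)} = \sqrt{-159 - \frac{19}{15}} = \sqrt{- \frac{2404}{15}} = \frac{2 i \sqrt{9015}}{15}$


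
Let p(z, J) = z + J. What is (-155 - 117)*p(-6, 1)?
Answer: 1360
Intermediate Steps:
p(z, J) = J + z
(-155 - 117)*p(-6, 1) = (-155 - 117)*(1 - 6) = -272*(-5) = 1360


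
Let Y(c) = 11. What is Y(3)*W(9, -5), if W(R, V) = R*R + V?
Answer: 836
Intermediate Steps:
W(R, V) = V + R² (W(R, V) = R² + V = V + R²)
Y(3)*W(9, -5) = 11*(-5 + 9²) = 11*(-5 + 81) = 11*76 = 836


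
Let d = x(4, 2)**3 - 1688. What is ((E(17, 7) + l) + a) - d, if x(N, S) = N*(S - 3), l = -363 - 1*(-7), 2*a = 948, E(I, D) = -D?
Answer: 1863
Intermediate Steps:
a = 474 (a = (1/2)*948 = 474)
l = -356 (l = -363 + 7 = -356)
x(N, S) = N*(-3 + S)
d = -1752 (d = (4*(-3 + 2))**3 - 1688 = (4*(-1))**3 - 1688 = (-4)**3 - 1688 = -64 - 1688 = -1752)
((E(17, 7) + l) + a) - d = ((-1*7 - 356) + 474) - 1*(-1752) = ((-7 - 356) + 474) + 1752 = (-363 + 474) + 1752 = 111 + 1752 = 1863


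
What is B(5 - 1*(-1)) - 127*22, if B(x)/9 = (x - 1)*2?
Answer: -2704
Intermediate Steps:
B(x) = -18 + 18*x (B(x) = 9*((x - 1)*2) = 9*((-1 + x)*2) = 9*(-2 + 2*x) = -18 + 18*x)
B(5 - 1*(-1)) - 127*22 = (-18 + 18*(5 - 1*(-1))) - 127*22 = (-18 + 18*(5 + 1)) - 2794 = (-18 + 18*6) - 2794 = (-18 + 108) - 2794 = 90 - 2794 = -2704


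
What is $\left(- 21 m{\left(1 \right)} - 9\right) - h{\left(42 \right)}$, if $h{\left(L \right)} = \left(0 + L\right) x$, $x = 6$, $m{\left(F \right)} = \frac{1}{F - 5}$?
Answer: $- \frac{1023}{4} \approx -255.75$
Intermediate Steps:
$m{\left(F \right)} = \frac{1}{-5 + F}$
$h{\left(L \right)} = 6 L$ ($h{\left(L \right)} = \left(0 + L\right) 6 = L 6 = 6 L$)
$\left(- 21 m{\left(1 \right)} - 9\right) - h{\left(42 \right)} = \left(- \frac{21}{-5 + 1} - 9\right) - 6 \cdot 42 = \left(- \frac{21}{-4} - 9\right) - 252 = \left(\left(-21\right) \left(- \frac{1}{4}\right) - 9\right) - 252 = \left(\frac{21}{4} - 9\right) - 252 = - \frac{15}{4} - 252 = - \frac{1023}{4}$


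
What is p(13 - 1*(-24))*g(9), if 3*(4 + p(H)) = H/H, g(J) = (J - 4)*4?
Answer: -220/3 ≈ -73.333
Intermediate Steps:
g(J) = -16 + 4*J (g(J) = (-4 + J)*4 = -16 + 4*J)
p(H) = -11/3 (p(H) = -4 + (H/H)/3 = -4 + (⅓)*1 = -4 + ⅓ = -11/3)
p(13 - 1*(-24))*g(9) = -11*(-16 + 4*9)/3 = -11*(-16 + 36)/3 = -11/3*20 = -220/3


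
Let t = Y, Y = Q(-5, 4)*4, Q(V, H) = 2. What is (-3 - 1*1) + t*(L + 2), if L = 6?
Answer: 60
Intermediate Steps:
Y = 8 (Y = 2*4 = 8)
t = 8
(-3 - 1*1) + t*(L + 2) = (-3 - 1*1) + 8*(6 + 2) = (-3 - 1) + 8*8 = -4 + 64 = 60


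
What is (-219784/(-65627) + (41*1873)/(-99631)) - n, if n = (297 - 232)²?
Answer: -27608235760832/6538483637 ≈ -4222.4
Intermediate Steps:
n = 4225 (n = 65² = 4225)
(-219784/(-65627) + (41*1873)/(-99631)) - n = (-219784/(-65627) + (41*1873)/(-99631)) - 1*4225 = (-219784*(-1/65627) + 76793*(-1/99631)) - 4225 = (219784/65627 - 76793/99631) - 4225 = 16857605493/6538483637 - 4225 = -27608235760832/6538483637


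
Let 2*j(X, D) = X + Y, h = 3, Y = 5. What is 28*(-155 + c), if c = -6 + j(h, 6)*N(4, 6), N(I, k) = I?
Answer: -4060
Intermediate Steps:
j(X, D) = 5/2 + X/2 (j(X, D) = (X + 5)/2 = (5 + X)/2 = 5/2 + X/2)
c = 10 (c = -6 + (5/2 + (½)*3)*4 = -6 + (5/2 + 3/2)*4 = -6 + 4*4 = -6 + 16 = 10)
28*(-155 + c) = 28*(-155 + 10) = 28*(-145) = -4060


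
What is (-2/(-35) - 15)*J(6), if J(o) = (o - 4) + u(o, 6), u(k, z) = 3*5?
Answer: -8891/35 ≈ -254.03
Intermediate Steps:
u(k, z) = 15
J(o) = 11 + o (J(o) = (o - 4) + 15 = (-4 + o) + 15 = 11 + o)
(-2/(-35) - 15)*J(6) = (-2/(-35) - 15)*(11 + 6) = (-2*(-1/35) - 15)*17 = (2/35 - 15)*17 = -523/35*17 = -8891/35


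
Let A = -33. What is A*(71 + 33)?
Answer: -3432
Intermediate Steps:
A*(71 + 33) = -33*(71 + 33) = -33*104 = -3432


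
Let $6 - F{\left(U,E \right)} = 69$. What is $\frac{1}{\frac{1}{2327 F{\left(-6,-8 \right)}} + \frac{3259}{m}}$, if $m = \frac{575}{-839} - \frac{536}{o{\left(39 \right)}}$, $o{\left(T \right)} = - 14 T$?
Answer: $\frac{9950836077}{109432394158096} \approx 9.0931 \cdot 10^{-5}$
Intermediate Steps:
$F{\left(U,E \right)} = -63$ ($F{\left(U,E \right)} = 6 - 69 = -63$)
$m = \frac{67877}{229047}$ ($m = \frac{575}{-839} - \frac{536}{\left(-14\right) 39} = 575 \left(- \frac{1}{839}\right) - \frac{536}{-546} = - \frac{575}{839} - - \frac{268}{273} = - \frac{575}{839} + \frac{268}{273} = \frac{67877}{229047} \approx 0.29635$)
$\frac{1}{\frac{1}{2327 F{\left(-6,-8 \right)}} + \frac{3259}{m}} = \frac{1}{\frac{1}{2327 \left(-63\right)} + \frac{3259}{\frac{67877}{229047}}} = \frac{1}{\frac{1}{2327} \left(- \frac{1}{63}\right) + 3259 \cdot \frac{229047}{67877}} = \frac{1}{- \frac{1}{146601} + \frac{746464173}{67877}} = \frac{1}{\frac{109432394158096}{9950836077}} = \frac{9950836077}{109432394158096}$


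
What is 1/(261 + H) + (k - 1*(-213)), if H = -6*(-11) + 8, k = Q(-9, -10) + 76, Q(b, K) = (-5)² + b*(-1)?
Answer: 108206/335 ≈ 323.00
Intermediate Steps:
Q(b, K) = 25 - b
k = 110 (k = (25 - 1*(-9)) + 76 = (25 + 9) + 76 = 34 + 76 = 110)
H = 74 (H = 66 + 8 = 74)
1/(261 + H) + (k - 1*(-213)) = 1/(261 + 74) + (110 - 1*(-213)) = 1/335 + (110 + 213) = 1/335 + 323 = 108206/335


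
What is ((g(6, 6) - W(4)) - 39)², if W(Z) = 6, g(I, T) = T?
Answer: 1521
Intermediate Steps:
((g(6, 6) - W(4)) - 39)² = ((6 - 1*6) - 39)² = ((6 - 6) - 39)² = (0 - 39)² = (-39)² = 1521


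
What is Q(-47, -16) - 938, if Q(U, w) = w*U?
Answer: -186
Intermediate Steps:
Q(U, w) = U*w
Q(-47, -16) - 938 = -47*(-16) - 938 = 752 - 938 = -186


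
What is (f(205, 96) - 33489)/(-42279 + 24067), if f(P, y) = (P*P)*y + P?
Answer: -1000279/4553 ≈ -219.70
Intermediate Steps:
f(P, y) = P + y*P² (f(P, y) = P²*y + P = y*P² + P = P + y*P²)
(f(205, 96) - 33489)/(-42279 + 24067) = (205*(1 + 205*96) - 33489)/(-42279 + 24067) = (205*(1 + 19680) - 33489)/(-18212) = (205*19681 - 33489)*(-1/18212) = (4034605 - 33489)*(-1/18212) = 4001116*(-1/18212) = -1000279/4553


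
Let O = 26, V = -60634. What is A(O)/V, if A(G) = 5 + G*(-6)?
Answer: 151/60634 ≈ 0.0024904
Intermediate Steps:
A(G) = 5 - 6*G
A(O)/V = (5 - 6*26)/(-60634) = (5 - 156)*(-1/60634) = -151*(-1/60634) = 151/60634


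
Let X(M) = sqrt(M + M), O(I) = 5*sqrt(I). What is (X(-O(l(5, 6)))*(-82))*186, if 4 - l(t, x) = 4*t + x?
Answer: -15252*2**(3/4)*sqrt(5)*11**(1/4)*sqrt(-I) ≈ -73861.0 + 73861.0*I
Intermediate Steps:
l(t, x) = 4 - x - 4*t (l(t, x) = 4 - (4*t + x) = 4 - (x + 4*t) = 4 + (-x - 4*t) = 4 - x - 4*t)
X(M) = sqrt(2)*sqrt(M) (X(M) = sqrt(2*M) = sqrt(2)*sqrt(M))
(X(-O(l(5, 6)))*(-82))*186 = ((sqrt(2)*sqrt(-5*sqrt(4 - 1*6 - 4*5)))*(-82))*186 = ((sqrt(2)*sqrt(-5*sqrt(4 - 6 - 20)))*(-82))*186 = ((sqrt(2)*sqrt(-5*sqrt(-22)))*(-82))*186 = ((sqrt(2)*sqrt(-5*I*sqrt(22)))*(-82))*186 = ((sqrt(2)*(sqrt(5)*22**(1/4)*sqrt(-I)))*(-82))*186 = ((2**(3/4)*sqrt(5)*11**(1/4)*sqrt(-I))*(-82))*186 = -82*2**(3/4)*sqrt(5)*11**(1/4)*sqrt(-I)*186 = -15252*2**(3/4)*sqrt(5)*11**(1/4)*sqrt(-I)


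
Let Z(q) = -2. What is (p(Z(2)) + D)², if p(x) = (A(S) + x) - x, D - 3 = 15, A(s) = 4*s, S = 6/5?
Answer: 12996/25 ≈ 519.84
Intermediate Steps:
S = 6/5 (S = 6*(⅕) = 6/5 ≈ 1.2000)
D = 18 (D = 3 + 15 = 18)
p(x) = 24/5 (p(x) = (4*(6/5) + x) - x = (24/5 + x) - x = 24/5)
(p(Z(2)) + D)² = (24/5 + 18)² = (114/5)² = 12996/25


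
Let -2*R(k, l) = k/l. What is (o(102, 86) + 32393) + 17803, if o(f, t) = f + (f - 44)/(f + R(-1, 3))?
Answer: 30833022/613 ≈ 50299.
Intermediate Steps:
R(k, l) = -k/(2*l)
o(f, t) = f + (-44 + f)/(⅙ + f) (o(f, t) = f + (f - 44)/(f - ½*(-1)/3) = f + (-44 + f)/(f - ½*(-1)*⅓) = f + (-44 + f)/(f + ⅙) = f + (-44 + f)/(⅙ + f))
(o(102, 86) + 32393) + 17803 = ((-264 + 6*102² + 7*102)/(1 + 6*102) + 32393) + 17803 = ((-264 + 6*10404 + 714)/(1 + 612) + 32393) + 17803 = ((-264 + 62424 + 714)/613 + 32393) + 17803 = ((1/613)*62874 + 32393) + 17803 = (62874/613 + 32393) + 17803 = 19919783/613 + 17803 = 30833022/613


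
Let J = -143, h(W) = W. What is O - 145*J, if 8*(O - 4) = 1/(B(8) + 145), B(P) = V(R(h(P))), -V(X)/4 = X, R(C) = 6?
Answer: 20075353/968 ≈ 20739.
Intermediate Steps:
V(X) = -4*X
B(P) = -24 (B(P) = -4*6 = -24)
O = 3873/968 (O = 4 + 1/(8*(-24 + 145)) = 4 + (⅛)/121 = 4 + (⅛)*(1/121) = 4 + 1/968 = 3873/968 ≈ 4.0010)
O - 145*J = 3873/968 - 145*(-143) = 3873/968 + 20735 = 20075353/968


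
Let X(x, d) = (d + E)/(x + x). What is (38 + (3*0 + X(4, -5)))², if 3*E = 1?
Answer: 201601/144 ≈ 1400.0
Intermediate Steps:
E = ⅓ (E = (⅓)*1 = ⅓ ≈ 0.33333)
X(x, d) = (⅓ + d)/(2*x) (X(x, d) = (d + ⅓)/(x + x) = (⅓ + d)/((2*x)) = (⅓ + d)*(1/(2*x)) = (⅓ + d)/(2*x))
(38 + (3*0 + X(4, -5)))² = (38 + (3*0 + (⅙)*(1 + 3*(-5))/4))² = (38 + (0 + (⅙)*(¼)*(1 - 15)))² = (38 + (0 + (⅙)*(¼)*(-14)))² = (38 + (0 - 7/12))² = (38 - 7/12)² = (449/12)² = 201601/144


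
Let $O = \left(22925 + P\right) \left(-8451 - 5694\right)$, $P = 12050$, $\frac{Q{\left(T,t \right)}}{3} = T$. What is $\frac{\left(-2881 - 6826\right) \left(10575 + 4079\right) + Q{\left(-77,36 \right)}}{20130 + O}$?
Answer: $\frac{142246609}{494701245} \approx 0.28754$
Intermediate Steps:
$Q{\left(T,t \right)} = 3 T$
$O = -494721375$ ($O = \left(22925 + 12050\right) \left(-8451 - 5694\right) = 34975 \left(-14145\right) = -494721375$)
$\frac{\left(-2881 - 6826\right) \left(10575 + 4079\right) + Q{\left(-77,36 \right)}}{20130 + O} = \frac{\left(-2881 - 6826\right) \left(10575 + 4079\right) + 3 \left(-77\right)}{20130 - 494721375} = \frac{\left(-9707\right) 14654 - 231}{-494701245} = \left(-142246378 - 231\right) \left(- \frac{1}{494701245}\right) = \left(-142246609\right) \left(- \frac{1}{494701245}\right) = \frac{142246609}{494701245}$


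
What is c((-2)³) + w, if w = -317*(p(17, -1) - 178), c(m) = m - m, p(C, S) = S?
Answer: 56743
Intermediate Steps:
c(m) = 0
w = 56743 (w = -317*(-1 - 178) = -317*(-179) = 56743)
c((-2)³) + w = 0 + 56743 = 56743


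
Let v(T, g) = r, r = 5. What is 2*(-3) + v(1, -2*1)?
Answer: -1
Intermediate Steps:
v(T, g) = 5
2*(-3) + v(1, -2*1) = 2*(-3) + 5 = -6 + 5 = -1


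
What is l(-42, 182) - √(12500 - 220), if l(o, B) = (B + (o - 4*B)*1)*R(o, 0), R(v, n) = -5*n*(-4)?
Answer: -2*√3070 ≈ -110.82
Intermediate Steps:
R(v, n) = 20*n
l(o, B) = 0 (l(o, B) = (B + (o - 4*B)*1)*(20*0) = (B + (o - 4*B))*0 = (o - 3*B)*0 = 0)
l(-42, 182) - √(12500 - 220) = 0 - √(12500 - 220) = 0 - √12280 = 0 - 2*√3070 = -2*√3070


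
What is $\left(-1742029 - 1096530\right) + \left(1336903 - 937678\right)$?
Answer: $-2439334$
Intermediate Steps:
$\left(-1742029 - 1096530\right) + \left(1336903 - 937678\right) = -2838559 + 399225 = -2439334$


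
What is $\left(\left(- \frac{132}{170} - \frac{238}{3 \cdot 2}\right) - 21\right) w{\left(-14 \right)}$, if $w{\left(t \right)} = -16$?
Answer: $\frac{250688}{255} \approx 983.09$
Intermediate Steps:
$\left(\left(- \frac{132}{170} - \frac{238}{3 \cdot 2}\right) - 21\right) w{\left(-14 \right)} = \left(\left(- \frac{132}{170} - \frac{238}{3 \cdot 2}\right) - 21\right) \left(-16\right) = \left(\left(\left(-132\right) \frac{1}{170} - \frac{238}{6}\right) - 21\right) \left(-16\right) = \left(\left(- \frac{66}{85} - \frac{119}{3}\right) - 21\right) \left(-16\right) = \left(- \frac{10313}{255} - 21\right) \left(-16\right) = \left(- \frac{15668}{255}\right) \left(-16\right) = \frac{250688}{255}$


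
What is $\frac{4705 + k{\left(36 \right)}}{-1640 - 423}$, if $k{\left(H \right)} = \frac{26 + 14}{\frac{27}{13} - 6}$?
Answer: $- \frac{239435}{105213} \approx -2.2757$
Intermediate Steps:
$k{\left(H \right)} = - \frac{520}{51}$ ($k{\left(H \right)} = \frac{40}{27 \cdot \frac{1}{13} - 6} = \frac{40}{\frac{27}{13} - 6} = \frac{40}{- \frac{51}{13}} = 40 \left(- \frac{13}{51}\right) = - \frac{520}{51}$)
$\frac{4705 + k{\left(36 \right)}}{-1640 - 423} = \frac{4705 - \frac{520}{51}}{-1640 - 423} = \frac{239435}{51 \left(-2063\right)} = \frac{239435}{51} \left(- \frac{1}{2063}\right) = - \frac{239435}{105213}$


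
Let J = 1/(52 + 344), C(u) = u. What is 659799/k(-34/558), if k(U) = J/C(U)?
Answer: -493529652/31 ≈ -1.5920e+7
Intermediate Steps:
J = 1/396 ≈ 0.0025253
k(U) = 1/(396*U)
659799/k(-34/558) = 659799/((1/(396*((-34/558))))) = 659799/((1/(396*((-34*1/558))))) = 659799/((1/(396*(-17/279)))) = 659799/(((1/396)*(-279/17))) = 659799/(-31/748) = 659799*(-748/31) = -493529652/31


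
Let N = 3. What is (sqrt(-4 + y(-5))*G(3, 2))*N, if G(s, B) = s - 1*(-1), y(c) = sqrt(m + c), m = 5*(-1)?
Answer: 12*sqrt(-4 + I*sqrt(10)) ≈ 8.8955 + 25.595*I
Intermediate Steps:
m = -5
y(c) = sqrt(-5 + c)
G(s, B) = 1 + s (G(s, B) = s + 1 = 1 + s)
(sqrt(-4 + y(-5))*G(3, 2))*N = (sqrt(-4 + sqrt(-5 - 5))*(1 + 3))*3 = (sqrt(-4 + sqrt(-10))*4)*3 = (sqrt(-4 + I*sqrt(10))*4)*3 = (4*sqrt(-4 + I*sqrt(10)))*3 = 12*sqrt(-4 + I*sqrt(10))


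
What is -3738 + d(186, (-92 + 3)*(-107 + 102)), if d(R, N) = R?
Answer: -3552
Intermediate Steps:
-3738 + d(186, (-92 + 3)*(-107 + 102)) = -3738 + 186 = -3552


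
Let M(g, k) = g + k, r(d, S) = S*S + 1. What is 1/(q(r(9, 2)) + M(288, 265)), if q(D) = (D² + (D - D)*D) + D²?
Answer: 1/603 ≈ 0.0016584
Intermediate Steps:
r(d, S) = 1 + S² (r(d, S) = S² + 1 = 1 + S²)
q(D) = 2*D² (q(D) = (D² + 0*D) + D² = (D² + 0) + D² = D² + D² = 2*D²)
1/(q(r(9, 2)) + M(288, 265)) = 1/(2*(1 + 2²)² + (288 + 265)) = 1/(2*(1 + 4)² + 553) = 1/(2*5² + 553) = 1/(2*25 + 553) = 1/(50 + 553) = 1/603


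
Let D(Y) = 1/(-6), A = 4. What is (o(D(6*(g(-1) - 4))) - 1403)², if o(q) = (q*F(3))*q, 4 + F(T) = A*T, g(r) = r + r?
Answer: 159390625/81 ≈ 1.9678e+6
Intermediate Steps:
g(r) = 2*r
F(T) = -4 + 4*T
D(Y) = -⅙
o(q) = 8*q² (o(q) = (q*(-4 + 4*3))*q = (q*(-4 + 12))*q = (q*8)*q = (8*q)*q = 8*q²)
(o(D(6*(g(-1) - 4))) - 1403)² = (8*(-⅙)² - 1403)² = (8*(1/36) - 1403)² = (2/9 - 1403)² = (-12625/9)² = 159390625/81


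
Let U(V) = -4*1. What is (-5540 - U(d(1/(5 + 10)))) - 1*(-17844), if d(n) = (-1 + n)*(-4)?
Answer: 12308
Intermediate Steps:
d(n) = 4 - 4*n
U(V) = -4
(-5540 - U(d(1/(5 + 10)))) - 1*(-17844) = (-5540 - 1*(-4)) - 1*(-17844) = (-5540 + 4) + 17844 = -5536 + 17844 = 12308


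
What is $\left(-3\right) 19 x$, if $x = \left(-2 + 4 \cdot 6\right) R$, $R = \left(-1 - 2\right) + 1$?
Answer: $2508$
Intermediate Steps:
$R = -2$ ($R = -3 + 1 = -2$)
$x = -44$ ($x = \left(-2 + 4 \cdot 6\right) \left(-2\right) = \left(-2 + 24\right) \left(-2\right) = 22 \left(-2\right) = -44$)
$\left(-3\right) 19 x = \left(-3\right) 19 \left(-44\right) = \left(-57\right) \left(-44\right) = 2508$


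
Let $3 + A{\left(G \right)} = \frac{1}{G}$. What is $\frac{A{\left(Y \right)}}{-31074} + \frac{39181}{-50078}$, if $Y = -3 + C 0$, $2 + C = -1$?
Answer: $- \frac{1826015201}{2334185658} \approx -0.78229$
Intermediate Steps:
$C = -3$ ($C = -2 - 1 = -3$)
$Y = -3$ ($Y = -3 - 0 = -3 + 0 = -3$)
$A{\left(G \right)} = -3 + \frac{1}{G}$
$\frac{A{\left(Y \right)}}{-31074} + \frac{39181}{-50078} = \frac{-3 + \frac{1}{-3}}{-31074} + \frac{39181}{-50078} = \left(-3 - \frac{1}{3}\right) \left(- \frac{1}{31074}\right) + 39181 \left(- \frac{1}{50078}\right) = \left(- \frac{10}{3}\right) \left(- \frac{1}{31074}\right) - \frac{39181}{50078} = \frac{5}{46611} - \frac{39181}{50078} = - \frac{1826015201}{2334185658}$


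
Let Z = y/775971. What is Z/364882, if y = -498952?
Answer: -249476/141568925211 ≈ -1.7622e-6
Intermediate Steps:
Z = -498952/775971 ≈ -0.64300
Z/364882 = -498952/775971/364882 = -498952/775971*1/364882 = -249476/141568925211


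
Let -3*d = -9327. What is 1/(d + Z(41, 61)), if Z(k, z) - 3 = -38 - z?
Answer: 1/3013 ≈ 0.00033189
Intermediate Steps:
d = 3109 (d = -⅓*(-9327) = 3109)
Z(k, z) = -35 - z (Z(k, z) = 3 + (-38 - z) = -35 - z)
1/(d + Z(41, 61)) = 1/(3109 + (-35 - 1*61)) = 1/(3109 + (-35 - 61)) = 1/(3109 - 96) = 1/3013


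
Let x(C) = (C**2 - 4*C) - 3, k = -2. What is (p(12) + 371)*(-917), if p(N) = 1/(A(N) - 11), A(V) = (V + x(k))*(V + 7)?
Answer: -132001233/388 ≈ -3.4021e+5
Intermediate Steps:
x(C) = -3 + C**2 - 4*C
A(V) = (7 + V)*(9 + V) (A(V) = (V + (-3 + (-2)**2 - 4*(-2)))*(V + 7) = (V + (-3 + 4 + 8))*(7 + V) = (V + 9)*(7 + V) = (9 + V)*(7 + V) = (7 + V)*(9 + V))
p(N) = 1/(52 + N**2 + 16*N) (p(N) = 1/((63 + N**2 + 16*N) - 11) = 1/(52 + N**2 + 16*N))
(p(12) + 371)*(-917) = (1/(52 + 12**2 + 16*12) + 371)*(-917) = (1/(52 + 144 + 192) + 371)*(-917) = (1/388 + 371)*(-917) = (143949/388)*(-917) = -132001233/388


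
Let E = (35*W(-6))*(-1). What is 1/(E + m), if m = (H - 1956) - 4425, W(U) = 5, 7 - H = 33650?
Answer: -1/40199 ≈ -2.4876e-5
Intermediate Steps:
H = -33643 (H = 7 - 1*33650 = 7 - 33650 = -33643)
E = -175 (E = (35*5)*(-1) = 175*(-1) = -175)
m = -40024 (m = (-33643 - 1956) - 4425 = -35599 - 4425 = -40024)
1/(E + m) = 1/(-175 - 40024) = 1/(-40199) = -1/40199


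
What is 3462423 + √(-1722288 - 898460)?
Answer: 3462423 + 2*I*√655187 ≈ 3.4624e+6 + 1618.9*I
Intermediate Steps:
3462423 + √(-1722288 - 898460) = 3462423 + √(-2620748) = 3462423 + 2*I*√655187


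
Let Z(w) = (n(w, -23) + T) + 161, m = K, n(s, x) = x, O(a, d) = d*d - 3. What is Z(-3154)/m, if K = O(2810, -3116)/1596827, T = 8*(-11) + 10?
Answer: 95809620/9709453 ≈ 9.8677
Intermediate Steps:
O(a, d) = -3 + d² (O(a, d) = d² - 3 = -3 + d²)
T = -78 (T = -88 + 10 = -78)
K = 9709453/1596827 (K = (-3 + (-3116)²)/1596827 = (-3 + 9709456)*(1/1596827) = 9709453*(1/1596827) = 9709453/1596827 ≈ 6.0805)
m = 9709453/1596827 ≈ 6.0805
Z(w) = 60 (Z(w) = (-23 - 78) + 161 = -101 + 161 = 60)
Z(-3154)/m = 60/(9709453/1596827) = 60*(1596827/9709453) = 95809620/9709453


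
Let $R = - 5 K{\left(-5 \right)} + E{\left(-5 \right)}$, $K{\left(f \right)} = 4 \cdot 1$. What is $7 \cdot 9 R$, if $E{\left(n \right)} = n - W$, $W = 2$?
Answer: $-1701$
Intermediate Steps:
$E{\left(n \right)} = -2 + n$ ($E{\left(n \right)} = n - 2 = -2 + n$)
$K{\left(f \right)} = 4$
$R = -27$ ($R = \left(-5\right) 4 - 7 = -20 - 7 = -27$)
$7 \cdot 9 R = 7 \cdot 9 \left(-27\right) = 63 \left(-27\right) = -1701$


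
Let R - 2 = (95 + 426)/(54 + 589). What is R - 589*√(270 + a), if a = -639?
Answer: 1807/643 - 1767*I*√41 ≈ 2.8103 - 11314.0*I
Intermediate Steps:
R = 1807/643 (R = 2 + (95 + 426)/(54 + 589) = 2 + 521/643 = 1807/643 ≈ 2.8103)
R - 589*√(270 + a) = 1807/643 - 589*√(270 - 639) = 1807/643 - 1767*I*√41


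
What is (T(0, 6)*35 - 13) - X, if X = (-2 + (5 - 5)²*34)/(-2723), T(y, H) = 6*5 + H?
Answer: 3395579/2723 ≈ 1247.0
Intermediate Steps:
T(y, H) = 30 + H
X = 2/2723 (X = (-2 + 0²*34)*(-1/2723) = (-2 + 0*34)*(-1/2723) = (-2 + 0)*(-1/2723) = -2*(-1/2723) = 2/2723 ≈ 0.00073448)
(T(0, 6)*35 - 13) - X = ((30 + 6)*35 - 13) - 1*2/2723 = (36*35 - 13) - 2/2723 = (1260 - 13) - 2/2723 = 1247 - 2/2723 = 3395579/2723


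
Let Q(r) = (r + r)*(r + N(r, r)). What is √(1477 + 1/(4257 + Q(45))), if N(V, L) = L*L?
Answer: √5959197805370/63519 ≈ 38.432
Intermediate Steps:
N(V, L) = L²
Q(r) = 2*r*(r + r²) (Q(r) = (r + r)*(r + r²) = (2*r)*(r + r²) = 2*r*(r + r²))
√(1477 + 1/(4257 + Q(45))) = √(1477 + 1/(4257 + 2*45²*(1 + 45))) = √(1477 + 1/(4257 + 2*2025*46)) = √(1477 + 1/(4257 + 186300)) = √(1477 + 1/190557) = √(281452690/190557) = √5959197805370/63519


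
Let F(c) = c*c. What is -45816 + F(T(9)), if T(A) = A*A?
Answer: -39255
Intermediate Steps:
T(A) = A**2
F(c) = c**2
-45816 + F(T(9)) = -45816 + (9**2)**2 = -45816 + 81**2 = -45816 + 6561 = -39255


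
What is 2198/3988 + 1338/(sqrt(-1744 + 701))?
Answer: 1099/1994 - 1338*I*sqrt(1043)/1043 ≈ 0.55115 - 41.43*I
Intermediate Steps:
2198/3988 + 1338/(sqrt(-1744 + 701)) = 2198*(1/3988) + 1338/(sqrt(-1043)) = 1099/1994 + 1338/((I*sqrt(1043))) = 1099/1994 + 1338*(-I*sqrt(1043)/1043) = 1099/1994 - 1338*I*sqrt(1043)/1043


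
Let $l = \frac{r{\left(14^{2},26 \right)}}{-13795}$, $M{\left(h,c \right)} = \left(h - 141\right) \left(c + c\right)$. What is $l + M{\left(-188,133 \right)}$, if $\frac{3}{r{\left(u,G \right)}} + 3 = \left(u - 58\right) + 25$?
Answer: $- \frac{193160900803}{2207200} \approx -87514.0$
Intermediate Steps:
$r{\left(u,G \right)} = \frac{3}{-36 + u}$ ($r{\left(u,G \right)} = \frac{3}{-3 + \left(\left(u - 58\right) + 25\right)} = \frac{3}{-3 + \left(\left(-58 + u\right) + 25\right)} = \frac{3}{-3 + \left(-33 + u\right)} = \frac{3}{-36 + u}$)
$M{\left(h,c \right)} = 2 c \left(-141 + h\right)$ ($M{\left(h,c \right)} = \left(-141 + h\right) 2 c = 2 c \left(-141 + h\right)$)
$l = - \frac{3}{2207200}$ ($l = \frac{3 \frac{1}{-36 + 14^{2}}}{-13795} = \frac{3}{-36 + 196} \left(- \frac{1}{13795}\right) = \frac{3}{160} \left(- \frac{1}{13795}\right) = - \frac{3}{2207200} \approx -1.3592 \cdot 10^{-6}$)
$l + M{\left(-188,133 \right)} = - \frac{3}{2207200} + 2 \cdot 133 \left(-141 - 188\right) = - \frac{3}{2207200} + 2 \cdot 133 \left(-329\right) = - \frac{3}{2207200} - 87514 = - \frac{193160900803}{2207200}$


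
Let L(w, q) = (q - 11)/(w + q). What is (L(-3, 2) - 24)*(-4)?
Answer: 60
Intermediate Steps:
L(w, q) = (-11 + q)/(q + w)
(L(-3, 2) - 24)*(-4) = ((-11 + 2)/(2 - 3) - 24)*(-4) = (-9/(-1) - 24)*(-4) = (-1*(-9) - 24)*(-4) = (9 - 24)*(-4) = -15*(-4) = 60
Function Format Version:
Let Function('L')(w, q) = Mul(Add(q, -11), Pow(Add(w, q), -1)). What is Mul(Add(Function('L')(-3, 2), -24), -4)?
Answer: 60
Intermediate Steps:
Function('L')(w, q) = Mul(Pow(Add(q, w), -1), Add(-11, q)) (Function('L')(w, q) = Mul(Add(-11, q), Pow(Add(q, w), -1)) = Mul(Pow(Add(q, w), -1), Add(-11, q)))
Mul(Add(Function('L')(-3, 2), -24), -4) = Mul(Add(Mul(Pow(Add(2, -3), -1), Add(-11, 2)), -24), -4) = Mul(Add(Mul(Pow(-1, -1), -9), -24), -4) = Mul(Add(Mul(-1, -9), -24), -4) = Mul(Add(9, -24), -4) = Mul(-15, -4) = 60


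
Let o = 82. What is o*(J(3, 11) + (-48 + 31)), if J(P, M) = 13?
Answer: -328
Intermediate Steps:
o*(J(3, 11) + (-48 + 31)) = 82*(13 + (-48 + 31)) = 82*(13 - 17) = 82*(-4) = -328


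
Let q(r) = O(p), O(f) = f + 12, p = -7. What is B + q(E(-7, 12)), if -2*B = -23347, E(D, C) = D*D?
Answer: 23357/2 ≈ 11679.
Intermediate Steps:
E(D, C) = D²
B = 23347/2 (B = -½*(-23347) = 23347/2 ≈ 11674.)
O(f) = 12 + f
q(r) = 5 (q(r) = 12 - 7 = 5)
B + q(E(-7, 12)) = 23347/2 + 5 = 23357/2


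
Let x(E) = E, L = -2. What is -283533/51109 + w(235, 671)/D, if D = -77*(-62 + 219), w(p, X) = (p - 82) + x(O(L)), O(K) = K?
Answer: -3435347896/617856701 ≈ -5.5601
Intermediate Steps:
w(p, X) = -84 + p (w(p, X) = (p - 82) - 2 = (-82 + p) - 2 = -84 + p)
D = -12089 (D = -77*157 = -12089)
-283533/51109 + w(235, 671)/D = -283533/51109 + (-84 + 235)/(-12089) = -283533*1/51109 + 151*(-1/12089) = -283533/51109 - 151/12089 = -3435347896/617856701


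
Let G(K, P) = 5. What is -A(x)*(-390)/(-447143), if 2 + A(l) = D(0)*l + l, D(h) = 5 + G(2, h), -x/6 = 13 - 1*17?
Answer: -102180/447143 ≈ -0.22852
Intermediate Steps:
x = 24 (x = -6*(13 - 1*17) = -6*(13 - 17) = -6*(-4) = 24)
D(h) = 10 (D(h) = 5 + 5 = 10)
A(l) = -2 + 11*l (A(l) = -2 + (10*l + l) = -2 + 11*l)
-A(x)*(-390)/(-447143) = -(-2 + 11*24)*(-390)/(-447143) = -(-2 + 264)*(-390)*(-1)/447143 = -262*(-390)*(-1)/447143 = -(-102180)*(-1)/447143 = -1*102180/447143 = -102180/447143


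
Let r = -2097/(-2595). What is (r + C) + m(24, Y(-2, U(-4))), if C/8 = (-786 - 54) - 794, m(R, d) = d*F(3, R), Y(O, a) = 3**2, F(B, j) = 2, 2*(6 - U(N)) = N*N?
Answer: -11291011/865 ≈ -13053.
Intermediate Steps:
U(N) = 6 - N**2/2 (U(N) = 6 - N*N/2 = 6 - N**2/2)
Y(O, a) = 9
m(R, d) = 2*d (m(R, d) = d*2 = 2*d)
r = 699/865 (r = -2097*(-1/2595) = 699/865 ≈ 0.80809)
C = -13072 (C = 8*((-786 - 54) - 794) = 8*(-840 - 794) = 8*(-1634) = -13072)
(r + C) + m(24, Y(-2, U(-4))) = (699/865 - 13072) + 2*9 = -11306581/865 + 18 = -11291011/865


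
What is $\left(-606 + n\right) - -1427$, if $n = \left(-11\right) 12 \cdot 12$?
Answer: $-763$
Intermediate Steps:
$n = -1584$ ($n = \left(-132\right) 12 = -1584$)
$\left(-606 + n\right) - -1427 = \left(-606 - 1584\right) - -1427 = -2190 + \left(-19 + 1446\right) = -2190 + 1427 = -763$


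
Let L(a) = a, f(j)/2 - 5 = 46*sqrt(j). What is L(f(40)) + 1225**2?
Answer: 1500635 + 184*sqrt(10) ≈ 1.5012e+6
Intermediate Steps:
f(j) = 10 + 92*sqrt(j) (f(j) = 10 + 2*(46*sqrt(j)) = 10 + 92*sqrt(j))
L(f(40)) + 1225**2 = (10 + 92*sqrt(40)) + 1225**2 = (10 + 92*(2*sqrt(10))) + 1500625 = (10 + 184*sqrt(10)) + 1500625 = 1500635 + 184*sqrt(10)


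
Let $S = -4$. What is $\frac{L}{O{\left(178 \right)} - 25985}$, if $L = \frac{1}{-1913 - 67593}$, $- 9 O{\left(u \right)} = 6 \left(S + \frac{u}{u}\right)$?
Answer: $\frac{1}{1805974398} \approx 5.5372 \cdot 10^{-10}$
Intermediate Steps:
$O{\left(u \right)} = 2$ ($O{\left(u \right)} = - \frac{6 \left(-4 + \frac{u}{u}\right)}{9} = - \frac{6 \left(-4 + 1\right)}{9} = - \frac{6 \left(-3\right)}{9} = \left(- \frac{1}{9}\right) \left(-18\right) = 2$)
$L = - \frac{1}{69506}$ ($L = \frac{1}{-69506} = - \frac{1}{69506} \approx -1.4387 \cdot 10^{-5}$)
$\frac{L}{O{\left(178 \right)} - 25985} = - \frac{1}{69506 \left(2 - 25985\right)} = - \frac{1}{69506 \left(-25983\right)} = \left(- \frac{1}{69506}\right) \left(- \frac{1}{25983}\right) = \frac{1}{1805974398}$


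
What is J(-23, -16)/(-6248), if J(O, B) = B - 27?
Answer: 43/6248 ≈ 0.0068822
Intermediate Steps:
J(O, B) = -27 + B
J(-23, -16)/(-6248) = (-27 - 16)/(-6248) = -43*(-1/6248) = 43/6248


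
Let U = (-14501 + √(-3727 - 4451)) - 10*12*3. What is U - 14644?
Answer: -29505 + I*√8178 ≈ -29505.0 + 90.432*I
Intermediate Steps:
U = -14861 + I*√8178 (U = (-14501 + √(-8178)) - 120*3 = (-14501 + I*√8178) - 360 = -14861 + I*√8178 ≈ -14861.0 + 90.432*I)
U - 14644 = (-14861 + I*√8178) - 14644 = -29505 + I*√8178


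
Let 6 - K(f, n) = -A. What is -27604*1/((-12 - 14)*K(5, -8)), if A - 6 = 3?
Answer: 13802/195 ≈ 70.780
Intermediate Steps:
A = 9 (A = 6 + 3 = 9)
K(f, n) = 15 (K(f, n) = 6 - (-1)*9 = 6 - 1*(-9) = 6 + 9 = 15)
-27604*1/((-12 - 14)*K(5, -8)) = -27604*1/(15*(-12 - 14)) = -27604/(15*(-26)) = -27604/(-390) = -27604*(-1/390) = 13802/195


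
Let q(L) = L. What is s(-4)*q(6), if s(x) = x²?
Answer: 96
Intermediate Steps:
s(-4)*q(6) = (-4)²*6 = 16*6 = 96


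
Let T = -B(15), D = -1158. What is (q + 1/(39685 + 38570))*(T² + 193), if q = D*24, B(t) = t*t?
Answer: -110522185850462/78255 ≈ -1.4123e+9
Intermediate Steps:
B(t) = t²
q = -27792 (q = -1158*24 = -27792)
T = -225 (T = -1*15² = -1*225 = -225)
(q + 1/(39685 + 38570))*(T² + 193) = (-27792 + 1/(39685 + 38570))*((-225)² + 193) = (-27792 + 1/78255)*(50625 + 193) = (-27792 + 1/78255)*50818 = -2174862959/78255*50818 = -110522185850462/78255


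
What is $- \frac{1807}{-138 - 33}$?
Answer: $\frac{1807}{171} \approx 10.567$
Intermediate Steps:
$- \frac{1807}{-138 - 33} = - \frac{1807}{-171} = \left(-1807\right) \left(- \frac{1}{171}\right) = \frac{1807}{171}$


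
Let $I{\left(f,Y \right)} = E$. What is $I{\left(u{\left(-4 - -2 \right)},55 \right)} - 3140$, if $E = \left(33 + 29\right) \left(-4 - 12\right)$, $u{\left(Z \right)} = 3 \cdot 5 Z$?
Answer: $-4132$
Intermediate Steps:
$u{\left(Z \right)} = 15 Z$
$E = -992$ ($E = 62 \left(-16\right) = -992$)
$I{\left(f,Y \right)} = -992$
$I{\left(u{\left(-4 - -2 \right)},55 \right)} - 3140 = -992 - 3140 = -4132$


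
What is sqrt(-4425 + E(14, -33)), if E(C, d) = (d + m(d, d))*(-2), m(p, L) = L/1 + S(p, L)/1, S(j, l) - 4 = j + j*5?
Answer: I*sqrt(3905) ≈ 62.49*I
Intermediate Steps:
S(j, l) = 4 + 6*j (S(j, l) = 4 + (j + j*5) = 4 + (j + 5*j) = 4 + 6*j)
m(p, L) = 4 + L + 6*p (m(p, L) = L/1 + (4 + 6*p)/1 = L*1 + (4 + 6*p)*1 = L + (4 + 6*p) = 4 + L + 6*p)
E(C, d) = -8 - 16*d (E(C, d) = (d + (4 + d + 6*d))*(-2) = (d + (4 + 7*d))*(-2) = (4 + 8*d)*(-2) = -8 - 16*d)
sqrt(-4425 + E(14, -33)) = sqrt(-4425 + (-8 - 16*(-33))) = sqrt(-4425 + (-8 + 528)) = sqrt(-4425 + 520) = sqrt(-3905) = I*sqrt(3905)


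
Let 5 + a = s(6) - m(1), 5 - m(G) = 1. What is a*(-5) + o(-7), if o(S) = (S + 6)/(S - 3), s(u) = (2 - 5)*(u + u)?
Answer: 2251/10 ≈ 225.10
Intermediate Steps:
m(G) = 4 (m(G) = 5 - 1*1 = 5 - 1 = 4)
s(u) = -6*u
o(S) = (6 + S)/(-3 + S)
a = -45 (a = -5 + (-6*6 - 1*4) = -5 + (-36 - 4) = -5 - 40 = -45)
a*(-5) + o(-7) = -45*(-5) + (6 - 7)/(-3 - 7) = 225 - 1/(-10) = 225 - ⅒*(-1) = 225 + ⅒ = 2251/10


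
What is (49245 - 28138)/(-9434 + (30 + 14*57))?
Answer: -21107/8606 ≈ -2.4526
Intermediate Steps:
(49245 - 28138)/(-9434 + (30 + 14*57)) = 21107/(-9434 + (30 + 798)) = 21107/(-9434 + 828) = 21107/(-8606) = 21107*(-1/8606) = -21107/8606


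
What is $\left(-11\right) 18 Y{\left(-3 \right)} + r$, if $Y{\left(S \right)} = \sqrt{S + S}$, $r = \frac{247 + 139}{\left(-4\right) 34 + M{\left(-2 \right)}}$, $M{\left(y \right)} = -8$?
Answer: $- \frac{193}{72} - 198 i \sqrt{6} \approx -2.6806 - 485.0 i$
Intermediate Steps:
$r = - \frac{193}{72}$ ($r = \frac{247 + 139}{\left(-4\right) 34 - 8} = \frac{386}{-136 - 8} = \frac{386}{-144} = 386 \left(- \frac{1}{144}\right) = - \frac{193}{72} \approx -2.6806$)
$Y{\left(S \right)} = \sqrt{2} \sqrt{S}$ ($Y{\left(S \right)} = \sqrt{2 S} = \sqrt{2} \sqrt{S}$)
$\left(-11\right) 18 Y{\left(-3 \right)} + r = \left(-11\right) 18 \sqrt{2} \sqrt{-3} - \frac{193}{72} = - 198 \sqrt{2} i \sqrt{3} - \frac{193}{72} = - 198 i \sqrt{6} - \frac{193}{72} = - \frac{193}{72} - 198 i \sqrt{6}$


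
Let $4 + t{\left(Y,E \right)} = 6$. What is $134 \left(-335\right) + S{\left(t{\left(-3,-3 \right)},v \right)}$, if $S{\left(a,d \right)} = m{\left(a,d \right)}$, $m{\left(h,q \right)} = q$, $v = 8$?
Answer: $-44882$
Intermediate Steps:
$t{\left(Y,E \right)} = 2$ ($t{\left(Y,E \right)} = -4 + 6 = 2$)
$S{\left(a,d \right)} = d$
$134 \left(-335\right) + S{\left(t{\left(-3,-3 \right)},v \right)} = 134 \left(-335\right) + 8 = -44890 + 8 = -44882$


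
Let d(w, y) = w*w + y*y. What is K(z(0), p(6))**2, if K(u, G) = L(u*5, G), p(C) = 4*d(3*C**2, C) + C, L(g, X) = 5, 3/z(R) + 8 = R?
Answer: 25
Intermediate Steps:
z(R) = 3/(-8 + R)
d(w, y) = w**2 + y**2
p(C) = C + 4*C**2 + 36*C**4 (p(C) = 4*((3*C**2)**2 + C**2) + C = 4*(9*C**4 + C**2) + C = 4*(C**2 + 9*C**4) + C = (4*C**2 + 36*C**4) + C = C + 4*C**2 + 36*C**4)
K(u, G) = 5
K(z(0), p(6))**2 = 5**2 = 25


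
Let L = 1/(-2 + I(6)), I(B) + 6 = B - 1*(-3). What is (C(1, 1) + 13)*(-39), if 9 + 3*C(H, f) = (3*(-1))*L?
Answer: -351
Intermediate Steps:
I(B) = -3 + B (I(B) = -6 + (B - 1*(-3)) = -6 + (B + 3) = -6 + (3 + B) = -3 + B)
L = 1 (L = 1/(-2 + (-3 + 6)) = 1/(-2 + 3) = 1/1 = 1)
C(H, f) = -4 (C(H, f) = -3 + ((3*(-1))*1)/3 = -3 + (-3*1)/3 = -3 + (⅓)*(-3) = -3 - 1 = -4)
(C(1, 1) + 13)*(-39) = (-4 + 13)*(-39) = 9*(-39) = -351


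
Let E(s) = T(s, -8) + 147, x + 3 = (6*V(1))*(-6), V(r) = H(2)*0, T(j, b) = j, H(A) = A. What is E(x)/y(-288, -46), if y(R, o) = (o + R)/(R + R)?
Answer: 41472/167 ≈ 248.34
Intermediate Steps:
V(r) = 0 (V(r) = 2*0 = 0)
y(R, o) = (R + o)/(2*R) (y(R, o) = (R + o)/((2*R)) = (R + o)*(1/(2*R)) = (R + o)/(2*R))
x = -3 (x = -3 + (6*0)*(-6) = -3 + 0*(-6) = -3 + 0 = -3)
E(s) = 147 + s (E(s) = s + 147 = 147 + s)
E(x)/y(-288, -46) = (147 - 3)/(((½)*(-288 - 46)/(-288))) = 144/(((½)*(-1/288)*(-334))) = 144/(167/288) = 144*(288/167) = 41472/167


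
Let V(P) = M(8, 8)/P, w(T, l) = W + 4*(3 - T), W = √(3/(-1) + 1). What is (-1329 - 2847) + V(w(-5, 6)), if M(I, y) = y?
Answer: 8*(-522*√2 + 16703*I)/(√2 - 32*I) ≈ -4175.8 - 0.011027*I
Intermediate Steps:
W = I*√2 (W = √(3*(-1) + 1) = √(-3 + 1) = √(-2) = I*√2 ≈ 1.4142*I)
w(T, l) = 12 - 4*T + I*√2 (w(T, l) = I*√2 + 4*(3 - T) = I*√2 + (12 - 4*T) = 12 - 4*T + I*√2)
V(P) = 8/P
(-1329 - 2847) + V(w(-5, 6)) = (-1329 - 2847) + 8/(12 - 4*(-5) + I*√2) = -4176 + 8/(12 + 20 + I*√2) = -4176 + 8/(32 + I*√2)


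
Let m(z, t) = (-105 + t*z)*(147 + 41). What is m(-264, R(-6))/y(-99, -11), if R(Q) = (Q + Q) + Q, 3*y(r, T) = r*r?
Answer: 291212/1089 ≈ 267.41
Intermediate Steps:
y(r, T) = r**2/3 (y(r, T) = (r*r)/3 = r**2/3)
R(Q) = 3*Q (R(Q) = 2*Q + Q = 3*Q)
m(z, t) = -19740 + 188*t*z (m(z, t) = (-105 + t*z)*188 = -19740 + 188*t*z)
m(-264, R(-6))/y(-99, -11) = (-19740 + 188*(3*(-6))*(-264))/(((1/3)*(-99)**2)) = (-19740 + 188*(-18)*(-264))/(((1/3)*9801)) = (-19740 + 893376)/3267 = 873636*(1/3267) = 291212/1089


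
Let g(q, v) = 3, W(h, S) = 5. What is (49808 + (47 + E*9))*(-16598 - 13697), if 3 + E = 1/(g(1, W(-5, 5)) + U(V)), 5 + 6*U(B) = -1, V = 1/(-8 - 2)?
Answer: -3019351175/2 ≈ -1.5097e+9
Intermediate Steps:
V = -⅒ (V = 1/(-10) = -⅒ ≈ -0.10000)
U(B) = -1 (U(B) = -⅚ + (⅙)*(-1) = -⅚ - ⅙ = -1)
E = -5/2 (E = -3 + 1/(3 - 1) = -3 + 1/2 = -3 + ½ = -5/2 ≈ -2.5000)
(49808 + (47 + E*9))*(-16598 - 13697) = (49808 + (47 - 5/2*9))*(-16598 - 13697) = (49808 + (47 - 45/2))*(-30295) = (49808 + 49/2)*(-30295) = (99665/2)*(-30295) = -3019351175/2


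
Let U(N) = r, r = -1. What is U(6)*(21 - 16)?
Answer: -5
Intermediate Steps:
U(N) = -1
U(6)*(21 - 16) = -(21 - 16) = -1*5 = -5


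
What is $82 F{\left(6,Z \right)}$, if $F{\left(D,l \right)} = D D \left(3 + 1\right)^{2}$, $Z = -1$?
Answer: $47232$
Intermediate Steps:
$F{\left(D,l \right)} = 16 D^{2}$ ($F{\left(D,l \right)} = D^{2} \cdot 4^{2} = D^{2} \cdot 16 = 16 D^{2}$)
$82 F{\left(6,Z \right)} = 82 \cdot 16 \cdot 6^{2} = 82 \cdot 16 \cdot 36 = 82 \cdot 576 = 47232$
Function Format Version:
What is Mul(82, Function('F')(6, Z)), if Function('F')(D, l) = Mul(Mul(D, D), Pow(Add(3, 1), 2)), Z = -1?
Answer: 47232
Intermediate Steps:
Function('F')(D, l) = Mul(16, Pow(D, 2)) (Function('F')(D, l) = Mul(Pow(D, 2), Pow(4, 2)) = Mul(Pow(D, 2), 16) = Mul(16, Pow(D, 2)))
Mul(82, Function('F')(6, Z)) = Mul(82, Mul(16, Pow(6, 2))) = Mul(82, Mul(16, 36)) = Mul(82, 576) = 47232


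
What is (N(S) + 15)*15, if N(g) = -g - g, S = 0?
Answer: 225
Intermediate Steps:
N(g) = -2*g
(N(S) + 15)*15 = (-2*0 + 15)*15 = (0 + 15)*15 = 15*15 = 225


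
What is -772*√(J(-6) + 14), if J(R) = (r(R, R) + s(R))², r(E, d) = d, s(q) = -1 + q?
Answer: -772*√183 ≈ -10443.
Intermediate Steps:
J(R) = (-1 + 2*R)² (J(R) = (R + (-1 + R))² = (-1 + 2*R)²)
-772*√(J(-6) + 14) = -772*√((-1 + 2*(-6))² + 14) = -772*√((-1 - 12)² + 14) = -772*√((-13)² + 14) = -772*√(169 + 14) = -772*√183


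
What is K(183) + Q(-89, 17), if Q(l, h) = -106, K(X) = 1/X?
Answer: -19397/183 ≈ -105.99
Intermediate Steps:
K(183) + Q(-89, 17) = 1/183 - 106 = -19397/183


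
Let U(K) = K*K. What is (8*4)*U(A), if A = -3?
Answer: 288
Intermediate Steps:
U(K) = K²
(8*4)*U(A) = (8*4)*(-3)² = 32*9 = 288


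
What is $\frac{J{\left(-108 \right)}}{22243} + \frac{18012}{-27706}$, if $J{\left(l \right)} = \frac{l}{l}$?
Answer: $- \frac{200306605}{308132279} \approx -0.65007$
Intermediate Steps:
$J{\left(l \right)} = 1$
$\frac{J{\left(-108 \right)}}{22243} + \frac{18012}{-27706} = 1 \cdot \frac{1}{22243} + \frac{18012}{-27706} = 1 \cdot \frac{1}{22243} + 18012 \left(- \frac{1}{27706}\right) = \frac{1}{22243} - \frac{9006}{13853} = - \frac{200306605}{308132279}$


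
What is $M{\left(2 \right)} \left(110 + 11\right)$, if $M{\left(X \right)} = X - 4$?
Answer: $-242$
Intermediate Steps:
$M{\left(X \right)} = -4 + X$ ($M{\left(X \right)} = X - 4 = -4 + X$)
$M{\left(2 \right)} \left(110 + 11\right) = \left(-4 + 2\right) \left(110 + 11\right) = \left(-2\right) 121 = -242$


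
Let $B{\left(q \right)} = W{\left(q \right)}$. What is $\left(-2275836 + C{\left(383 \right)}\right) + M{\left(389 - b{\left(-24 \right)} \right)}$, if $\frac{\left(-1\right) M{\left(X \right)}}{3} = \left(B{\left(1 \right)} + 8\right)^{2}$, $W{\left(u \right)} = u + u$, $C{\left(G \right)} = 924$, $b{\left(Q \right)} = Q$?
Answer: $-2275212$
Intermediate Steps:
$W{\left(u \right)} = 2 u$
$B{\left(q \right)} = 2 q$
$M{\left(X \right)} = -300$ ($M{\left(X \right)} = - 3 \left(2 \cdot 1 + 8\right)^{2} = - 3 \left(2 + 8\right)^{2} = - 3 \cdot 10^{2} = \left(-3\right) 100 = -300$)
$\left(-2275836 + C{\left(383 \right)}\right) + M{\left(389 - b{\left(-24 \right)} \right)} = \left(-2275836 + 924\right) - 300 = -2274912 - 300 = -2275212$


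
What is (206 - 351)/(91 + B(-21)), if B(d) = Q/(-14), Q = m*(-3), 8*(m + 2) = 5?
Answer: -16240/10159 ≈ -1.5986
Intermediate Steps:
m = -11/8 (m = -2 + (⅛)*5 = -2 + 5/8 = -11/8 ≈ -1.3750)
Q = 33/8 (Q = -11/8*(-3) = 33/8 ≈ 4.1250)
B(d) = -33/112 (B(d) = (33/8)/(-14) = (33/8)*(-1/14) = -33/112)
(206 - 351)/(91 + B(-21)) = (206 - 351)/(91 - 33/112) = -145/10159/112 = -145*112/10159 = -16240/10159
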